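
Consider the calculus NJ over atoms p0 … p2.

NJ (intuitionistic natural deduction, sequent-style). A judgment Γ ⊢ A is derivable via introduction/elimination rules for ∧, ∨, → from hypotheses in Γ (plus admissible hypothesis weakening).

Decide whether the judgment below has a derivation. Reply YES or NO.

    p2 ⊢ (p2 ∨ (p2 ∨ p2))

Proof tree:
[∨I₂] p2 ⊢ (p2 ∨ (p2 ∨ p2))
  [∨I₂] p2 ⊢ (p2 ∨ p2)
    [Ax] p2 ⊢ p2

Result: YES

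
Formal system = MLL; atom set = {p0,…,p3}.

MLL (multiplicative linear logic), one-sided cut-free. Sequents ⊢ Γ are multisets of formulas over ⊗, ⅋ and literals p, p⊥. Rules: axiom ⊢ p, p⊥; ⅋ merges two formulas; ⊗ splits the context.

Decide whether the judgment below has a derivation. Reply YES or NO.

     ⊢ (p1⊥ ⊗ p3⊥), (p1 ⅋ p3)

Derivation trace:
[⅋]  ⊢ (p1⊥ ⊗ p3⊥), (p1 ⅋ p3)
  [⊗]  ⊢ p1, p3, (p1⊥ ⊗ p3⊥)
    [Ax]  ⊢ p1, p1⊥
    [Ax]  ⊢ p3, p3⊥

Result: YES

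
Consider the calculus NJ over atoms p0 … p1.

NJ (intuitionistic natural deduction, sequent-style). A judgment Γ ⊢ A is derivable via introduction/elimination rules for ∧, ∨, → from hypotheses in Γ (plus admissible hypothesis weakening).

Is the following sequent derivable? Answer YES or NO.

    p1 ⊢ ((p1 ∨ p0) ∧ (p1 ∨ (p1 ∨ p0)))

Proof tree:
[∧I] p1 ⊢ ((p1 ∨ p0) ∧ (p1 ∨ (p1 ∨ p0)))
  [∨I₁] p1 ⊢ (p1 ∨ p0)
    [Ax] p1 ⊢ p1
  [∨I₂] p1 ⊢ (p1 ∨ (p1 ∨ p0))
    [∨I₁] p1 ⊢ (p1 ∨ p0)
      [Ax] p1 ⊢ p1

Result: YES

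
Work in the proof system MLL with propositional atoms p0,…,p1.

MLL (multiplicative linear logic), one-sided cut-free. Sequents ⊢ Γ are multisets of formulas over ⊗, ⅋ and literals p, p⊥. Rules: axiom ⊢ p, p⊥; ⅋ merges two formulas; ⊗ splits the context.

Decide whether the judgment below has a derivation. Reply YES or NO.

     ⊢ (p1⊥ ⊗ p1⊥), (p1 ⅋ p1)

Derivation (root first):
[⅋]  ⊢ (p1⊥ ⊗ p1⊥), (p1 ⅋ p1)
  [⊗]  ⊢ p1, p1, (p1⊥ ⊗ p1⊥)
    [Ax]  ⊢ p1, p1⊥
    [Ax]  ⊢ p1, p1⊥

Result: YES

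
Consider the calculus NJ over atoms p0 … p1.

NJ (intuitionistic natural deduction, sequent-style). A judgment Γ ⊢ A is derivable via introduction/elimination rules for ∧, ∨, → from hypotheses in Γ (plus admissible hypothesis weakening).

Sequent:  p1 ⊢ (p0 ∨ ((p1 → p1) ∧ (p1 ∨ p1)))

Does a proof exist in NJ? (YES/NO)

Proof tree:
[∨I₂] p1 ⊢ (p0 ∨ ((p1 → p1) ∧ (p1 ∨ p1)))
  [∧I] p1 ⊢ ((p1 → p1) ∧ (p1 ∨ p1))
    [→I]  ⊢ (p1 → p1)
      [Ax] p1 ⊢ p1
    [∨I₂] p1 ⊢ (p1 ∨ p1)
      [Ax] p1 ⊢ p1

Result: YES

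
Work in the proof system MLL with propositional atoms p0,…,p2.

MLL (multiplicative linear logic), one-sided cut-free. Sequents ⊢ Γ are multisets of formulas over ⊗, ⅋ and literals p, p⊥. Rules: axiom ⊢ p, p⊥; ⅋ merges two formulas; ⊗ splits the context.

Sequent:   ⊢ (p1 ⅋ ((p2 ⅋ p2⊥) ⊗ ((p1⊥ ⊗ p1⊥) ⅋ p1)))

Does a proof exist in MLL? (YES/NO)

Proof tree:
[⅋]  ⊢ (p1 ⅋ ((p2 ⅋ p2⊥) ⊗ ((p1⊥ ⊗ p1⊥) ⅋ p1)))
  [⊗]  ⊢ p1, ((p2 ⅋ p2⊥) ⊗ ((p1⊥ ⊗ p1⊥) ⅋ p1))
    [⅋]  ⊢ (p2 ⅋ p2⊥)
      [Ax]  ⊢ p2, p2⊥
    [⅋]  ⊢ p1, ((p1⊥ ⊗ p1⊥) ⅋ p1)
      [⊗]  ⊢ p1, p1, (p1⊥ ⊗ p1⊥)
        [Ax]  ⊢ p1, p1⊥
        [Ax]  ⊢ p1, p1⊥

Result: YES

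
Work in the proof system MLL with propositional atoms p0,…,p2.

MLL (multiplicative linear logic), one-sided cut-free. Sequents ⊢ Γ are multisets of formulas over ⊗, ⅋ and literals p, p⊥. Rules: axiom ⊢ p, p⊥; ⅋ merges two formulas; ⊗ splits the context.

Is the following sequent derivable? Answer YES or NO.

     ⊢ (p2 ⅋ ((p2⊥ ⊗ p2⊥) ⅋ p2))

Derivation trace:
[⅋]  ⊢ (p2 ⅋ ((p2⊥ ⊗ p2⊥) ⅋ p2))
  [⅋]  ⊢ p2, ((p2⊥ ⊗ p2⊥) ⅋ p2)
    [⊗]  ⊢ p2, p2, (p2⊥ ⊗ p2⊥)
      [Ax]  ⊢ p2, p2⊥
      [Ax]  ⊢ p2, p2⊥

Result: YES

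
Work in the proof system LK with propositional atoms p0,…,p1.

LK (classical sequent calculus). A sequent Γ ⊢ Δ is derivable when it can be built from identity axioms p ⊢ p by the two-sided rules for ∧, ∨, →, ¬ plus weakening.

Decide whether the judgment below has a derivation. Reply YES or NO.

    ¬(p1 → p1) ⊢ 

Derivation trace:
[¬L] ¬(p1 → p1) ⊢ 
  [→R]  ⊢ (p1 → p1)
    [Ax] p1 ⊢ p1

Result: YES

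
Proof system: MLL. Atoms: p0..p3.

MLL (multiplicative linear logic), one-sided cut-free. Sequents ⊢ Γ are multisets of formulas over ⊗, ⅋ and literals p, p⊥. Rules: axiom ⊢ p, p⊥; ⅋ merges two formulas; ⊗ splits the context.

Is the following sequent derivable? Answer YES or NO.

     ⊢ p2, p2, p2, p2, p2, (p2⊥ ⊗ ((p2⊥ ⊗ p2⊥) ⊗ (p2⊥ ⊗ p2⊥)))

Proof tree:
[⊗]  ⊢ p2, p2, p2, p2, p2, (p2⊥ ⊗ ((p2⊥ ⊗ p2⊥) ⊗ (p2⊥ ⊗ p2⊥)))
  [Ax]  ⊢ p2, p2⊥
  [⊗]  ⊢ p2, p2, p2, p2, ((p2⊥ ⊗ p2⊥) ⊗ (p2⊥ ⊗ p2⊥))
    [⊗]  ⊢ p2, p2, (p2⊥ ⊗ p2⊥)
      [Ax]  ⊢ p2, p2⊥
      [Ax]  ⊢ p2, p2⊥
    [⊗]  ⊢ p2, p2, (p2⊥ ⊗ p2⊥)
      [Ax]  ⊢ p2, p2⊥
      [Ax]  ⊢ p2, p2⊥

Result: YES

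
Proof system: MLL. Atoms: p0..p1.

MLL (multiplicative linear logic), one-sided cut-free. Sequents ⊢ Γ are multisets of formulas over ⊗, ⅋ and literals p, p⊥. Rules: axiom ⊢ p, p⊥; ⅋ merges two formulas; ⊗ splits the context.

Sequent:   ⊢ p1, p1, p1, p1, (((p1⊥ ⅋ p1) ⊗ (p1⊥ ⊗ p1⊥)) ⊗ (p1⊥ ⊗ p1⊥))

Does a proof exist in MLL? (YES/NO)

Derivation (root first):
[⊗]  ⊢ p1, p1, p1, p1, (((p1⊥ ⅋ p1) ⊗ (p1⊥ ⊗ p1⊥)) ⊗ (p1⊥ ⊗ p1⊥))
  [⊗]  ⊢ p1, p1, ((p1⊥ ⅋ p1) ⊗ (p1⊥ ⊗ p1⊥))
    [⅋]  ⊢ (p1⊥ ⅋ p1)
      [Ax]  ⊢ p1, p1⊥
    [⊗]  ⊢ p1, p1, (p1⊥ ⊗ p1⊥)
      [Ax]  ⊢ p1, p1⊥
      [Ax]  ⊢ p1, p1⊥
  [⊗]  ⊢ p1, p1, (p1⊥ ⊗ p1⊥)
    [Ax]  ⊢ p1, p1⊥
    [Ax]  ⊢ p1, p1⊥

Result: YES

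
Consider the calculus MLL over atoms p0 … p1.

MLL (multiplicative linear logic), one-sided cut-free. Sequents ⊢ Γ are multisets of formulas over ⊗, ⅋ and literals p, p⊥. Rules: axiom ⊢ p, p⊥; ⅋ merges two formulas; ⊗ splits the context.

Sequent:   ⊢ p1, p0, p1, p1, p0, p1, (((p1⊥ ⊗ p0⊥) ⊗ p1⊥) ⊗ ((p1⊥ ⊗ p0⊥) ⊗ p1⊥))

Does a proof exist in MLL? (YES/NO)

Proof tree:
[⊗]  ⊢ p1, p0, p1, p1, p0, p1, (((p1⊥ ⊗ p0⊥) ⊗ p1⊥) ⊗ ((p1⊥ ⊗ p0⊥) ⊗ p1⊥))
  [⊗]  ⊢ p1, p0, p1, ((p1⊥ ⊗ p0⊥) ⊗ p1⊥)
    [⊗]  ⊢ p1, p0, (p1⊥ ⊗ p0⊥)
      [Ax]  ⊢ p1, p1⊥
      [Ax]  ⊢ p0, p0⊥
    [Ax]  ⊢ p1, p1⊥
  [⊗]  ⊢ p1, p0, p1, ((p1⊥ ⊗ p0⊥) ⊗ p1⊥)
    [⊗]  ⊢ p1, p0, (p1⊥ ⊗ p0⊥)
      [Ax]  ⊢ p1, p1⊥
      [Ax]  ⊢ p0, p0⊥
    [Ax]  ⊢ p1, p1⊥

Result: YES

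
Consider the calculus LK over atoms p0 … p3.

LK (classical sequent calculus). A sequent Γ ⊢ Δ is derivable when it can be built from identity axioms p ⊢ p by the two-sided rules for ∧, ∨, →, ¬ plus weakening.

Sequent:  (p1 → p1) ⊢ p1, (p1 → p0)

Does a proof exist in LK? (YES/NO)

Derivation (root first):
[→R] (p1 → p1) ⊢ p1, (p1 → p0)
  [→L] p1, (p1 → p1) ⊢ p1, p0
    [Ax] p1 ⊢ p1
    [WR] p1 ⊢ p1, p0
      [Ax] p1 ⊢ p1

Result: YES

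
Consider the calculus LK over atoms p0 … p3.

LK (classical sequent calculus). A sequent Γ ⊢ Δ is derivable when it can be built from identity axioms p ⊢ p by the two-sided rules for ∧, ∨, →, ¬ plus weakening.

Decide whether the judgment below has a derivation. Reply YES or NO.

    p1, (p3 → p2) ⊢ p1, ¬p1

Proof tree:
[→L] p1, (p3 → p2) ⊢ p1, ¬p1
  [WR]  ⊢ p1, ¬p1, p3
    [¬R]  ⊢ p1, ¬p1
      [Ax] p1 ⊢ p1
  [WL] p1, p2 ⊢ p1
    [Ax] p1 ⊢ p1

Result: YES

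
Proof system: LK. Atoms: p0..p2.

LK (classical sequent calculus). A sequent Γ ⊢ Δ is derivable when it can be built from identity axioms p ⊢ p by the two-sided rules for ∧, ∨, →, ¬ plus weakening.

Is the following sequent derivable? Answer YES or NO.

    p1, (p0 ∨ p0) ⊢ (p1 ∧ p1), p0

Derivation (root first):
[∨L] p1, (p0 ∨ p0) ⊢ (p1 ∧ p1), p0
  [Ax] p0 ⊢ p0
  [WL] p1, p0 ⊢ (p1 ∧ p1)
    [∧R] p1 ⊢ (p1 ∧ p1)
      [Ax] p1 ⊢ p1
      [Ax] p1 ⊢ p1

Result: YES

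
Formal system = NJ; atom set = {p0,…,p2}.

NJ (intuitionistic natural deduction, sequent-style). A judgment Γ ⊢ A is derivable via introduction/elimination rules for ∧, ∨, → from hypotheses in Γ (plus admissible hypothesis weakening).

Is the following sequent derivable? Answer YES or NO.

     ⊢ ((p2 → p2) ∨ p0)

Proof tree:
[∨I₁]  ⊢ ((p2 → p2) ∨ p0)
  [→I]  ⊢ (p2 → p2)
    [Ax] p2 ⊢ p2

Result: YES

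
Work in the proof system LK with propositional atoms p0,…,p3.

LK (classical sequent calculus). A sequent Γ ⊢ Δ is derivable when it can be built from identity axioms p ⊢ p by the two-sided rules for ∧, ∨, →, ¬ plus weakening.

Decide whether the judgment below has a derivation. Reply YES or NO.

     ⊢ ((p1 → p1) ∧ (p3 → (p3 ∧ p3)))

Derivation (root first):
[∧R]  ⊢ ((p1 → p1) ∧ (p3 → (p3 ∧ p3)))
  [→R]  ⊢ (p1 → p1)
    [Ax] p1 ⊢ p1
  [→R]  ⊢ (p3 → (p3 ∧ p3))
    [∧R] p3 ⊢ (p3 ∧ p3)
      [Ax] p3 ⊢ p3
      [Ax] p3 ⊢ p3

Result: YES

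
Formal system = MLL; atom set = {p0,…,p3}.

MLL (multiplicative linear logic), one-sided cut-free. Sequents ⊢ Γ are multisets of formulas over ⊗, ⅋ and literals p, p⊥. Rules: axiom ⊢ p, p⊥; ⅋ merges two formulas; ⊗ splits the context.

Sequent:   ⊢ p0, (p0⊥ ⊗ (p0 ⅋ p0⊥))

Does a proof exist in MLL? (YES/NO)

Proof tree:
[⊗]  ⊢ p0, (p0⊥ ⊗ (p0 ⅋ p0⊥))
  [Ax]  ⊢ p0, p0⊥
  [⅋]  ⊢ (p0 ⅋ p0⊥)
    [Ax]  ⊢ p0, p0⊥

Result: YES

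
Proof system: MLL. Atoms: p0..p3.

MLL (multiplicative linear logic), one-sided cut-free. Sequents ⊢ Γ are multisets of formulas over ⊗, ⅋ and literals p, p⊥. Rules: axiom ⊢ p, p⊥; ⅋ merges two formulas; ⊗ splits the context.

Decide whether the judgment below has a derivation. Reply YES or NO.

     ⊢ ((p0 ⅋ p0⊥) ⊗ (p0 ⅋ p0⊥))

Derivation trace:
[⊗]  ⊢ ((p0 ⅋ p0⊥) ⊗ (p0 ⅋ p0⊥))
  [⅋]  ⊢ (p0 ⅋ p0⊥)
    [Ax]  ⊢ p0, p0⊥
  [⅋]  ⊢ (p0 ⅋ p0⊥)
    [Ax]  ⊢ p0, p0⊥

Result: YES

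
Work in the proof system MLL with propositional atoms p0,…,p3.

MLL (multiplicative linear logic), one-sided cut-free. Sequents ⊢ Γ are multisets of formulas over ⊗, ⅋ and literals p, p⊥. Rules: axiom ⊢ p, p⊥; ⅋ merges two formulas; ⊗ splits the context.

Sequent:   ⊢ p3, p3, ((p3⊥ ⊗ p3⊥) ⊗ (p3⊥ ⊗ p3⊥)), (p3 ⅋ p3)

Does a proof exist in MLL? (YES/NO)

Derivation trace:
[⅋]  ⊢ p3, p3, ((p3⊥ ⊗ p3⊥) ⊗ (p3⊥ ⊗ p3⊥)), (p3 ⅋ p3)
  [⊗]  ⊢ p3, p3, p3, p3, ((p3⊥ ⊗ p3⊥) ⊗ (p3⊥ ⊗ p3⊥))
    [⊗]  ⊢ p3, p3, (p3⊥ ⊗ p3⊥)
      [Ax]  ⊢ p3, p3⊥
      [Ax]  ⊢ p3, p3⊥
    [⊗]  ⊢ p3, p3, (p3⊥ ⊗ p3⊥)
      [Ax]  ⊢ p3, p3⊥
      [Ax]  ⊢ p3, p3⊥

Result: YES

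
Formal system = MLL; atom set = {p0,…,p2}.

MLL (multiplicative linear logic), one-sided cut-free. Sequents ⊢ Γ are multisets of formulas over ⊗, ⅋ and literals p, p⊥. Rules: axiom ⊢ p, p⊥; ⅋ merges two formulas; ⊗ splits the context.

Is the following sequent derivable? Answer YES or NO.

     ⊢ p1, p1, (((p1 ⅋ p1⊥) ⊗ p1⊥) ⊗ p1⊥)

Proof tree:
[⊗]  ⊢ p1, p1, (((p1 ⅋ p1⊥) ⊗ p1⊥) ⊗ p1⊥)
  [⊗]  ⊢ p1, ((p1 ⅋ p1⊥) ⊗ p1⊥)
    [⅋]  ⊢ (p1 ⅋ p1⊥)
      [Ax]  ⊢ p1, p1⊥
    [Ax]  ⊢ p1, p1⊥
  [Ax]  ⊢ p1, p1⊥

Result: YES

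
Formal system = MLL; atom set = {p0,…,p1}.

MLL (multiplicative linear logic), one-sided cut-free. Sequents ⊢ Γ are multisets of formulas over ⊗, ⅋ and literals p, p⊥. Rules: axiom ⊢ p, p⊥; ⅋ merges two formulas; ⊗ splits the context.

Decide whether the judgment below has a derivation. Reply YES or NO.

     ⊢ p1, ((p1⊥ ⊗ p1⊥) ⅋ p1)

Derivation (root first):
[⅋]  ⊢ p1, ((p1⊥ ⊗ p1⊥) ⅋ p1)
  [⊗]  ⊢ p1, p1, (p1⊥ ⊗ p1⊥)
    [Ax]  ⊢ p1, p1⊥
    [Ax]  ⊢ p1, p1⊥

Result: YES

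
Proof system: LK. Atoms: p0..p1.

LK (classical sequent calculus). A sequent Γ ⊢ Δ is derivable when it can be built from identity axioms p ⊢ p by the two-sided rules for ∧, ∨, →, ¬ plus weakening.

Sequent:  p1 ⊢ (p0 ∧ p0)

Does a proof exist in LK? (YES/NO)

Truth-table refutation:
  v=00: Γ:[p1=F] Δ:[(p0 ∧ p0)=F] refutes=False
  v=01: Γ:[p1=T] Δ:[(p0 ∧ p0)=F] refutes=True  ← countermodel

Result: NO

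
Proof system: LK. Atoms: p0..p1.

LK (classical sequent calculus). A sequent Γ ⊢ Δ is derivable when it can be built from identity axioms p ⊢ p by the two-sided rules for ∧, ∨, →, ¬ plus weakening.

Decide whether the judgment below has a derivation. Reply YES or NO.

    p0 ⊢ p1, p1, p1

Enumerate valuations to refute Γ ⊢ Δ:
  v=00: Γ:[p0=F] Δ:[p1=F, p1=F, p1=F] refutes=False
  v=01: Γ:[p0=F] Δ:[p1=T, p1=T, p1=T] refutes=False
  v=10: Γ:[p0=T] Δ:[p1=F, p1=F, p1=F] refutes=True  ← countermodel

Result: NO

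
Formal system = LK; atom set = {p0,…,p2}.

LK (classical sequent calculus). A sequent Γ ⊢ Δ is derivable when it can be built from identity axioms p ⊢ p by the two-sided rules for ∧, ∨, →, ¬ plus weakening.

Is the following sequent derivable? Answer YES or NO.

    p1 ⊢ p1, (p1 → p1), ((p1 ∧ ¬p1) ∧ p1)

Proof tree:
[∧R] p1 ⊢ p1, (p1 → p1), ((p1 ∧ ¬p1) ∧ p1)
  [∧R] p1 ⊢ p1, (p1 ∧ ¬p1)
    [Ax] p1 ⊢ p1
    [¬R]  ⊢ p1, ¬p1
      [Ax] p1 ⊢ p1
  [WR]  ⊢ (p1 → p1), p1
    [→R]  ⊢ (p1 → p1)
      [Ax] p1 ⊢ p1

Result: YES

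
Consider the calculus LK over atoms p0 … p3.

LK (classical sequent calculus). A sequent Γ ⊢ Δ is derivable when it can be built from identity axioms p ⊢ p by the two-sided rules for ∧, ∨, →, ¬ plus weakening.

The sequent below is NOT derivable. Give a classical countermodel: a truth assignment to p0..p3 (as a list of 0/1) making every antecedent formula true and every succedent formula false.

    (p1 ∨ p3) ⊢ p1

Enumerate valuations to refute Γ ⊢ Δ:
  v=0000: Γ:[(p1 ∨ p3)=F] Δ:[p1=F] refutes=False
  v=0001: Γ:[(p1 ∨ p3)=T] Δ:[p1=F] refutes=True  ← countermodel

Result: [0, 0, 0, 1]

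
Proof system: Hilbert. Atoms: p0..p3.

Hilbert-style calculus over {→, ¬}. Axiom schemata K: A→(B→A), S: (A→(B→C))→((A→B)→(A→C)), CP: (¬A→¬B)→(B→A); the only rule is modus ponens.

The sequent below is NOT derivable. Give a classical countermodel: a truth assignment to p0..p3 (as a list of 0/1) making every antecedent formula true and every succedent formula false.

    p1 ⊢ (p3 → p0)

Enumerate valuations to refute Γ ⊢ Δ:
  v=0000: Γ:[p1=F] Δ:[(p3 → p0)=T] refutes=False
  v=0001: Γ:[p1=F] Δ:[(p3 → p0)=F] refutes=False
  v=0010: Γ:[p1=F] Δ:[(p3 → p0)=T] refutes=False
  v=0011: Γ:[p1=F] Δ:[(p3 → p0)=F] refutes=False
  v=0100: Γ:[p1=T] Δ:[(p3 → p0)=T] refutes=False
  v=0101: Γ:[p1=T] Δ:[(p3 → p0)=F] refutes=True  ← countermodel

Result: [0, 1, 0, 1]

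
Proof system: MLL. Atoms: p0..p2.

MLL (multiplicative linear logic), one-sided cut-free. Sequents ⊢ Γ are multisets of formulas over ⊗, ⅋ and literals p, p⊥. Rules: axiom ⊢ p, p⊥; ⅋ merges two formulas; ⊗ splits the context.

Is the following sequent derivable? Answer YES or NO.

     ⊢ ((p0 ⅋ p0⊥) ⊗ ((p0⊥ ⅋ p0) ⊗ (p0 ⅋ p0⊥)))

Derivation trace:
[⊗]  ⊢ ((p0 ⅋ p0⊥) ⊗ ((p0⊥ ⅋ p0) ⊗ (p0 ⅋ p0⊥)))
  [⅋]  ⊢ (p0 ⅋ p0⊥)
    [Ax]  ⊢ p0, p0⊥
  [⊗]  ⊢ ((p0⊥ ⅋ p0) ⊗ (p0 ⅋ p0⊥))
    [⅋]  ⊢ (p0⊥ ⅋ p0)
      [Ax]  ⊢ p0, p0⊥
    [⅋]  ⊢ (p0 ⅋ p0⊥)
      [Ax]  ⊢ p0, p0⊥

Result: YES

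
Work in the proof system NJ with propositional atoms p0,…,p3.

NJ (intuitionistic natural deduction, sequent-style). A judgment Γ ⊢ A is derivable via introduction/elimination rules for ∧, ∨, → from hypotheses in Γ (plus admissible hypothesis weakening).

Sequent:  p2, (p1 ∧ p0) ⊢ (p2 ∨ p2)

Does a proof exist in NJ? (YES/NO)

Proof tree:
[Wk] p2, (p1 ∧ p0) ⊢ (p2 ∨ p2)
  [∨I₂] p2 ⊢ (p2 ∨ p2)
    [Ax] p2 ⊢ p2

Result: YES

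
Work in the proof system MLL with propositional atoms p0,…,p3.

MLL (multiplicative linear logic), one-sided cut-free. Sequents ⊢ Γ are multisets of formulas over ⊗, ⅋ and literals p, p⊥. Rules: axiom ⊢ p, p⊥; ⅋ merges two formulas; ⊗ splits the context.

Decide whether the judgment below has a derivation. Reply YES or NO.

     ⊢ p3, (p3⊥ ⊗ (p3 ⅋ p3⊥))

Derivation (root first):
[⊗]  ⊢ p3, (p3⊥ ⊗ (p3 ⅋ p3⊥))
  [Ax]  ⊢ p3, p3⊥
  [⅋]  ⊢ (p3 ⅋ p3⊥)
    [Ax]  ⊢ p3, p3⊥

Result: YES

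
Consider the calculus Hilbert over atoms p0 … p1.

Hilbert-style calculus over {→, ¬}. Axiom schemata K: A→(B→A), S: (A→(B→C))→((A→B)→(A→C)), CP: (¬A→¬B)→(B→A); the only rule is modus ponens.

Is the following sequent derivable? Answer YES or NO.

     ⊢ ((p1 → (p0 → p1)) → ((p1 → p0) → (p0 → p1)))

Search for a countermodel by truth-table:
  v=00: Γ:[] Δ:[((p1 → (p0 → p1)) → ((p1 → p0) → (p0 → p1)))=T] refutes=False
  v=01: Γ:[] Δ:[((p1 → (p0 → p1)) → ((p1 → p0) → (p0 → p1)))=T] refutes=False
  v=10: Γ:[] Δ:[((p1 → (p0 → p1)) → ((p1 → p0) → (p0 → p1)))=F] refutes=True  ← countermodel

Result: NO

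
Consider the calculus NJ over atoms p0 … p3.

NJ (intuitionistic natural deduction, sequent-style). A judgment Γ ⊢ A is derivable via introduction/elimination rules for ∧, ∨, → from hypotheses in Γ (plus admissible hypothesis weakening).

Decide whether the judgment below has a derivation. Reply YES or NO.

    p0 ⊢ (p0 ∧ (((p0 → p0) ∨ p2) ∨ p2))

Derivation trace:
[∧I] p0 ⊢ (p0 ∧ (((p0 → p0) ∨ p2) ∨ p2))
  [Ax] p0 ⊢ p0
  [∨I₁]  ⊢ (((p0 → p0) ∨ p2) ∨ p2)
    [∨I₁]  ⊢ ((p0 → p0) ∨ p2)
      [→I]  ⊢ (p0 → p0)
        [Ax] p0 ⊢ p0

Result: YES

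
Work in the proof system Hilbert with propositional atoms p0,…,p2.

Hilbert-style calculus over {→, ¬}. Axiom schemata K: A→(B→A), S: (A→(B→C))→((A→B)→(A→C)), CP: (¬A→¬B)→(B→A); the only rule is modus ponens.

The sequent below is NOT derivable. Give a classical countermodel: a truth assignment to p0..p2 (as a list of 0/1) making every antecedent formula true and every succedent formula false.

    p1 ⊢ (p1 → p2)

Search for a countermodel by truth-table:
  v=000: Γ:[p1=F] Δ:[(p1 → p2)=T] refutes=False
  v=001: Γ:[p1=F] Δ:[(p1 → p2)=T] refutes=False
  v=010: Γ:[p1=T] Δ:[(p1 → p2)=F] refutes=True  ← countermodel

Result: [0, 1, 0]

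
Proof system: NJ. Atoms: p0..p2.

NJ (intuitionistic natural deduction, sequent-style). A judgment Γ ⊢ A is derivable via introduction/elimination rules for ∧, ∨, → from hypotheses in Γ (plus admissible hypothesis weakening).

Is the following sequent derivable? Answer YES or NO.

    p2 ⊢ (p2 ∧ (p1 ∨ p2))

Derivation (root first):
[∧I] p2 ⊢ (p2 ∧ (p1 ∨ p2))
  [Ax] p2 ⊢ p2
  [∨I₂] p2 ⊢ (p1 ∨ p2)
    [Ax] p2 ⊢ p2

Result: YES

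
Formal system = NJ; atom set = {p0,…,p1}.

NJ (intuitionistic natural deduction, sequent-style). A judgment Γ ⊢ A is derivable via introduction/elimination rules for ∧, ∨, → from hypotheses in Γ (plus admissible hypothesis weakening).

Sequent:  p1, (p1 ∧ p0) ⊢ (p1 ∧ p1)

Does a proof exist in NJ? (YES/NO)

Proof tree:
[∧I] p1, (p1 ∧ p0) ⊢ (p1 ∧ p1)
  [Ax] p1 ⊢ p1
  [Wk] p1, (p1 ∧ p0) ⊢ p1
    [Ax] p1 ⊢ p1

Result: YES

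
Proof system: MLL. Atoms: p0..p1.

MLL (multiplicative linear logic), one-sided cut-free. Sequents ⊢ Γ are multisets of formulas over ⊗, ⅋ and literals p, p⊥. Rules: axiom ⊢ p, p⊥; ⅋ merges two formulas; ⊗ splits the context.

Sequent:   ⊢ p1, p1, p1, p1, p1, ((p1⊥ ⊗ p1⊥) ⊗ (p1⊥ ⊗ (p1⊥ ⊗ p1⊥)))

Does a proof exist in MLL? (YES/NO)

Derivation trace:
[⊗]  ⊢ p1, p1, p1, p1, p1, ((p1⊥ ⊗ p1⊥) ⊗ (p1⊥ ⊗ (p1⊥ ⊗ p1⊥)))
  [⊗]  ⊢ p1, p1, (p1⊥ ⊗ p1⊥)
    [Ax]  ⊢ p1, p1⊥
    [Ax]  ⊢ p1, p1⊥
  [⊗]  ⊢ p1, p1, p1, (p1⊥ ⊗ (p1⊥ ⊗ p1⊥))
    [Ax]  ⊢ p1, p1⊥
    [⊗]  ⊢ p1, p1, (p1⊥ ⊗ p1⊥)
      [Ax]  ⊢ p1, p1⊥
      [Ax]  ⊢ p1, p1⊥

Result: YES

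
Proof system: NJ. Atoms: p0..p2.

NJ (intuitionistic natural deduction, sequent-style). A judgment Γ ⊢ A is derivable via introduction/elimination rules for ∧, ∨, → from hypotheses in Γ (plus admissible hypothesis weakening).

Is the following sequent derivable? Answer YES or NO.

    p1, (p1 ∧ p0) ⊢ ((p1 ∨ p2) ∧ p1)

Derivation trace:
[∧I] p1, (p1 ∧ p0) ⊢ ((p1 ∨ p2) ∧ p1)
  [∨I₁] p1, (p1 ∧ p0) ⊢ (p1 ∨ p2)
    [Wk] p1, (p1 ∧ p0) ⊢ p1
      [Ax] p1 ⊢ p1
  [Wk] p1, (p1 ∧ p0) ⊢ p1
    [Ax] p1 ⊢ p1

Result: YES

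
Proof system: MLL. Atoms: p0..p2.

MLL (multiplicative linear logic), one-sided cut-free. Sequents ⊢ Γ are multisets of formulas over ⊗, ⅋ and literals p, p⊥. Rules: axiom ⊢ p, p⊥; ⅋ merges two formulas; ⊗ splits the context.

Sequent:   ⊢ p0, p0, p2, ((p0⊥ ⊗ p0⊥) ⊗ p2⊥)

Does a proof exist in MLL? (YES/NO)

Derivation (root first):
[⊗]  ⊢ p0, p0, p2, ((p0⊥ ⊗ p0⊥) ⊗ p2⊥)
  [⊗]  ⊢ p0, p0, (p0⊥ ⊗ p0⊥)
    [Ax]  ⊢ p0, p0⊥
    [Ax]  ⊢ p0, p0⊥
  [Ax]  ⊢ p2, p2⊥

Result: YES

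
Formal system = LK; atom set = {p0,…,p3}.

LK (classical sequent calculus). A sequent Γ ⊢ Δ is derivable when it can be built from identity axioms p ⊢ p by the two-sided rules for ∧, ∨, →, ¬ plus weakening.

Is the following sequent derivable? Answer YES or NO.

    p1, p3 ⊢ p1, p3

Derivation (root first):
[WL] p1, p3 ⊢ p1, p3
  [WR] p1 ⊢ p1, p3
    [Ax] p1 ⊢ p1

Result: YES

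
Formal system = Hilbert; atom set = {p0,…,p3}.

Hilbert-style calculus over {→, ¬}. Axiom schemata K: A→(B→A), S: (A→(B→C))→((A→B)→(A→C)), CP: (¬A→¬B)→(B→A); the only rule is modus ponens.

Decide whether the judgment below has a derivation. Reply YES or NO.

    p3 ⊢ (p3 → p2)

Enumerate valuations to refute Γ ⊢ Δ:
  v=0000: Γ:[p3=F] Δ:[(p3 → p2)=T] refutes=False
  v=0001: Γ:[p3=T] Δ:[(p3 → p2)=F] refutes=True  ← countermodel

Result: NO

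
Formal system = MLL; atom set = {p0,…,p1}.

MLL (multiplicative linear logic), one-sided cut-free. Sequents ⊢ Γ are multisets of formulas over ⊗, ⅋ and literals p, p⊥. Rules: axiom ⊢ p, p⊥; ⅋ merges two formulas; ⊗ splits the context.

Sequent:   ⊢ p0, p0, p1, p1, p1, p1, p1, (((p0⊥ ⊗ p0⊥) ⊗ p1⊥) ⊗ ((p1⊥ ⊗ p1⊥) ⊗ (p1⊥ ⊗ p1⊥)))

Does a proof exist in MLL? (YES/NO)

Derivation (root first):
[⊗]  ⊢ p0, p0, p1, p1, p1, p1, p1, (((p0⊥ ⊗ p0⊥) ⊗ p1⊥) ⊗ ((p1⊥ ⊗ p1⊥) ⊗ (p1⊥ ⊗ p1⊥)))
  [⊗]  ⊢ p0, p0, p1, ((p0⊥ ⊗ p0⊥) ⊗ p1⊥)
    [⊗]  ⊢ p0, p0, (p0⊥ ⊗ p0⊥)
      [Ax]  ⊢ p0, p0⊥
      [Ax]  ⊢ p0, p0⊥
    [Ax]  ⊢ p1, p1⊥
  [⊗]  ⊢ p1, p1, p1, p1, ((p1⊥ ⊗ p1⊥) ⊗ (p1⊥ ⊗ p1⊥))
    [⊗]  ⊢ p1, p1, (p1⊥ ⊗ p1⊥)
      [Ax]  ⊢ p1, p1⊥
      [Ax]  ⊢ p1, p1⊥
    [⊗]  ⊢ p1, p1, (p1⊥ ⊗ p1⊥)
      [Ax]  ⊢ p1, p1⊥
      [Ax]  ⊢ p1, p1⊥

Result: YES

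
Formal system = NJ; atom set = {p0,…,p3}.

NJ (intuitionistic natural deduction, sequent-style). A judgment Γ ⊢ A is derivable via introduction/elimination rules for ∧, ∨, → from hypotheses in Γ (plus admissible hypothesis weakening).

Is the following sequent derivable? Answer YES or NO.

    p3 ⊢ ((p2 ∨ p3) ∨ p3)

Derivation trace:
[∨I₁] p3 ⊢ ((p2 ∨ p3) ∨ p3)
  [∨I₂] p3 ⊢ (p2 ∨ p3)
    [Ax] p3 ⊢ p3

Result: YES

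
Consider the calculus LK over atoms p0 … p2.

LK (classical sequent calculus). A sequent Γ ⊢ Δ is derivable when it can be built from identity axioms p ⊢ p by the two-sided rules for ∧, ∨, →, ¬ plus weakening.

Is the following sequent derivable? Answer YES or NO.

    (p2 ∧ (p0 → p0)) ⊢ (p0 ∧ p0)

Enumerate valuations to refute Γ ⊢ Δ:
  v=000: Γ:[(p2 ∧ (p0 → p0))=F] Δ:[(p0 ∧ p0)=F] refutes=False
  v=001: Γ:[(p2 ∧ (p0 → p0))=T] Δ:[(p0 ∧ p0)=F] refutes=True  ← countermodel

Result: NO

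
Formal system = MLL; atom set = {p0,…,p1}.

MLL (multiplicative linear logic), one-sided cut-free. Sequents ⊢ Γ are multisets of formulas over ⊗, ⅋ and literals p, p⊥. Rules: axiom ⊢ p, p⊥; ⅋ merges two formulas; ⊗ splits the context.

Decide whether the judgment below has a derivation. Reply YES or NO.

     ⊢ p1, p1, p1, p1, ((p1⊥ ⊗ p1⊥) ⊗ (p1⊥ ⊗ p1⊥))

Derivation (root first):
[⊗]  ⊢ p1, p1, p1, p1, ((p1⊥ ⊗ p1⊥) ⊗ (p1⊥ ⊗ p1⊥))
  [⊗]  ⊢ p1, p1, (p1⊥ ⊗ p1⊥)
    [Ax]  ⊢ p1, p1⊥
    [Ax]  ⊢ p1, p1⊥
  [⊗]  ⊢ p1, p1, (p1⊥ ⊗ p1⊥)
    [Ax]  ⊢ p1, p1⊥
    [Ax]  ⊢ p1, p1⊥

Result: YES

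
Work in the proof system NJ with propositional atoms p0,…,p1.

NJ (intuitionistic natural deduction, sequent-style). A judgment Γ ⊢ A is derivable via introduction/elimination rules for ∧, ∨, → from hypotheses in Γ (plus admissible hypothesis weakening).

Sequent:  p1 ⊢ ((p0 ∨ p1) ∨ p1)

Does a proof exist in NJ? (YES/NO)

Derivation (root first):
[∨I₁] p1 ⊢ ((p0 ∨ p1) ∨ p1)
  [∨I₂] p1 ⊢ (p0 ∨ p1)
    [Ax] p1 ⊢ p1

Result: YES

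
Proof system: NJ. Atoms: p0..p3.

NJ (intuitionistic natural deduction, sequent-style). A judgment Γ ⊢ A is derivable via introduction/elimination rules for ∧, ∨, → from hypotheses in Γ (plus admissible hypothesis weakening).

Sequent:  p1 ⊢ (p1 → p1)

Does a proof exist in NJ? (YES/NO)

Derivation trace:
[→I] p1 ⊢ (p1 → p1)
  [Wk] p1, p1 ⊢ p1
    [Ax] p1 ⊢ p1

Result: YES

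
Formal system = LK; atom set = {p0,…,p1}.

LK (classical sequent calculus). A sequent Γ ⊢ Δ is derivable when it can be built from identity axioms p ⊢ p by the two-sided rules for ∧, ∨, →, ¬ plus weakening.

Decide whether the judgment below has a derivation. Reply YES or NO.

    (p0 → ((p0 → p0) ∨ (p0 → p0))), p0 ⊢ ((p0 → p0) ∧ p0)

Derivation (root first):
[∧R] (p0 → ((p0 → p0) ∨ (p0 → p0))), p0 ⊢ ((p0 → p0) ∧ p0)
  [→R]  ⊢ (p0 → p0)
    [Ax] p0 ⊢ p0
  [→L] p0, (p0 → ((p0 → p0) ∨ (p0 → p0))) ⊢ p0
    [Ax] p0 ⊢ p0
    [∨L] p0, ((p0 → p0) ∨ (p0 → p0)) ⊢ p0
      [→L] p0, (p0 → p0) ⊢ p0
        [Ax] p0 ⊢ p0
        [Ax] p0 ⊢ p0
      [→L] p0, (p0 → p0) ⊢ p0
        [Ax] p0 ⊢ p0
        [Ax] p0 ⊢ p0

Result: YES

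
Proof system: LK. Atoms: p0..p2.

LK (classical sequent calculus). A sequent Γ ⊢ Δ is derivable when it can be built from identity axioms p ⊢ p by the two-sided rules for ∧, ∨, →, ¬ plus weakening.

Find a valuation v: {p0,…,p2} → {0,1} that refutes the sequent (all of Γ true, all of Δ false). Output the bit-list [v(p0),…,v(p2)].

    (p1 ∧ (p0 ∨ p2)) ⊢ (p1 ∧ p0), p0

Search for a countermodel by truth-table:
  v=000: Γ:[(p1 ∧ (p0 ∨ p2))=F] Δ:[(p1 ∧ p0)=F, p0=F] refutes=False
  v=001: Γ:[(p1 ∧ (p0 ∨ p2))=F] Δ:[(p1 ∧ p0)=F, p0=F] refutes=False
  v=010: Γ:[(p1 ∧ (p0 ∨ p2))=F] Δ:[(p1 ∧ p0)=F, p0=F] refutes=False
  v=011: Γ:[(p1 ∧ (p0 ∨ p2))=T] Δ:[(p1 ∧ p0)=F, p0=F] refutes=True  ← countermodel

Result: [0, 1, 1]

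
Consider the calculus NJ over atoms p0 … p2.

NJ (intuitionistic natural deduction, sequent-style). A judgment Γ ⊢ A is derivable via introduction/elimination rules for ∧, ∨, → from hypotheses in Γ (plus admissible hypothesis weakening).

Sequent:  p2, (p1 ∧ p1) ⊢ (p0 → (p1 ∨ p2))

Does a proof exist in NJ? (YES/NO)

Derivation trace:
[→I] p2, (p1 ∧ p1) ⊢ (p0 → (p1 ∨ p2))
  [Wk] p2, p0, (p1 ∧ p1) ⊢ (p1 ∨ p2)
    [Wk] p2, p0 ⊢ (p1 ∨ p2)
      [∨I₂] p2 ⊢ (p1 ∨ p2)
        [Ax] p2 ⊢ p2

Result: YES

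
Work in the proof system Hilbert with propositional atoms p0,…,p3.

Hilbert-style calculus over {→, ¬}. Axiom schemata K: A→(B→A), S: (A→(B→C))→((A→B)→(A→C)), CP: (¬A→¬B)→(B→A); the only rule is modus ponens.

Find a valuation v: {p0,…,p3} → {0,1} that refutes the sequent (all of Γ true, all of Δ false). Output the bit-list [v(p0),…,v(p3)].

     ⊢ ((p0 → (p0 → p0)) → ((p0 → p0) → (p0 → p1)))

Search for a countermodel by truth-table:
  v=0000: Γ:[] Δ:[((p0 → (p0 → p0)) → ((p0 → p0) → (p0 → p1)))=T] refutes=False
  v=0001: Γ:[] Δ:[((p0 → (p0 → p0)) → ((p0 → p0) → (p0 → p1)))=T] refutes=False
  v=0010: Γ:[] Δ:[((p0 → (p0 → p0)) → ((p0 → p0) → (p0 → p1)))=T] refutes=False
  v=0011: Γ:[] Δ:[((p0 → (p0 → p0)) → ((p0 → p0) → (p0 → p1)))=T] refutes=False
  v=0100: Γ:[] Δ:[((p0 → (p0 → p0)) → ((p0 → p0) → (p0 → p1)))=T] refutes=False
  v=0101: Γ:[] Δ:[((p0 → (p0 → p0)) → ((p0 → p0) → (p0 → p1)))=T] refutes=False
  v=0110: Γ:[] Δ:[((p0 → (p0 → p0)) → ((p0 → p0) → (p0 → p1)))=T] refutes=False
  v=0111: Γ:[] Δ:[((p0 → (p0 → p0)) → ((p0 → p0) → (p0 → p1)))=T] refutes=False
  v=1000: Γ:[] Δ:[((p0 → (p0 → p0)) → ((p0 → p0) → (p0 → p1)))=F] refutes=True  ← countermodel

Result: [1, 0, 0, 0]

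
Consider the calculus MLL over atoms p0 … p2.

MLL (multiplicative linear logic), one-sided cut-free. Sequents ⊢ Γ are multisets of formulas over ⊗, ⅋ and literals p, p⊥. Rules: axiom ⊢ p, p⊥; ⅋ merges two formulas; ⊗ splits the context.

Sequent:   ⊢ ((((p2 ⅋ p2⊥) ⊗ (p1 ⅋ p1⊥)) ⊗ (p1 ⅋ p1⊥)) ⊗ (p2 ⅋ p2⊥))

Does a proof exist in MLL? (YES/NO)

Derivation trace:
[⊗]  ⊢ ((((p2 ⅋ p2⊥) ⊗ (p1 ⅋ p1⊥)) ⊗ (p1 ⅋ p1⊥)) ⊗ (p2 ⅋ p2⊥))
  [⊗]  ⊢ (((p2 ⅋ p2⊥) ⊗ (p1 ⅋ p1⊥)) ⊗ (p1 ⅋ p1⊥))
    [⊗]  ⊢ ((p2 ⅋ p2⊥) ⊗ (p1 ⅋ p1⊥))
      [⅋]  ⊢ (p2 ⅋ p2⊥)
        [Ax]  ⊢ p2, p2⊥
      [⅋]  ⊢ (p1 ⅋ p1⊥)
        [Ax]  ⊢ p1, p1⊥
    [⅋]  ⊢ (p1 ⅋ p1⊥)
      [Ax]  ⊢ p1, p1⊥
  [⅋]  ⊢ (p2 ⅋ p2⊥)
    [Ax]  ⊢ p2, p2⊥

Result: YES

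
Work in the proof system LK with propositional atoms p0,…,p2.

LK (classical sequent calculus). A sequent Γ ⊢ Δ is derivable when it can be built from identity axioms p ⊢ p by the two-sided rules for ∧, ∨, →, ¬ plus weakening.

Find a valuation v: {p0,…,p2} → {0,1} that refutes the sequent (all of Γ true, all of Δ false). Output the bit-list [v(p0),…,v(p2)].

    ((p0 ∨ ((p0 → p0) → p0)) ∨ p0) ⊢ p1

Truth-table refutation:
  v=000: Γ:[((p0 ∨ ((p0 → p0) → p0)) ∨ p0)=F] Δ:[p1=F] refutes=False
  v=001: Γ:[((p0 ∨ ((p0 → p0) → p0)) ∨ p0)=F] Δ:[p1=F] refutes=False
  v=010: Γ:[((p0 ∨ ((p0 → p0) → p0)) ∨ p0)=F] Δ:[p1=T] refutes=False
  v=011: Γ:[((p0 ∨ ((p0 → p0) → p0)) ∨ p0)=F] Δ:[p1=T] refutes=False
  v=100: Γ:[((p0 ∨ ((p0 → p0) → p0)) ∨ p0)=T] Δ:[p1=F] refutes=True  ← countermodel

Result: [1, 0, 0]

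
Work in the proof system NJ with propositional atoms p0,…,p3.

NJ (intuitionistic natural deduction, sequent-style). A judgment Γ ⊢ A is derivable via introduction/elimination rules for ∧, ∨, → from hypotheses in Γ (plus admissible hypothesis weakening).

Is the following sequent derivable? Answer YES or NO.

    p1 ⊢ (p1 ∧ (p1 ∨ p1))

Derivation trace:
[∧I] p1 ⊢ (p1 ∧ (p1 ∨ p1))
  [Ax] p1 ⊢ p1
  [∨I₂] p1 ⊢ (p1 ∨ p1)
    [Ax] p1 ⊢ p1

Result: YES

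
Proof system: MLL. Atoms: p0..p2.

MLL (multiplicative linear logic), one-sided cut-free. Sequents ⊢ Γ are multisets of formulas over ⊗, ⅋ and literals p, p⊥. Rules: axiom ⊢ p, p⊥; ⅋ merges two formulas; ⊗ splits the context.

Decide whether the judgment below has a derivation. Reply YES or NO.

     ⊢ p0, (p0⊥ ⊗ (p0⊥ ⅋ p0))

Derivation trace:
[⊗]  ⊢ p0, (p0⊥ ⊗ (p0⊥ ⅋ p0))
  [Ax]  ⊢ p0, p0⊥
  [⅋]  ⊢ (p0⊥ ⅋ p0)
    [Ax]  ⊢ p0, p0⊥

Result: YES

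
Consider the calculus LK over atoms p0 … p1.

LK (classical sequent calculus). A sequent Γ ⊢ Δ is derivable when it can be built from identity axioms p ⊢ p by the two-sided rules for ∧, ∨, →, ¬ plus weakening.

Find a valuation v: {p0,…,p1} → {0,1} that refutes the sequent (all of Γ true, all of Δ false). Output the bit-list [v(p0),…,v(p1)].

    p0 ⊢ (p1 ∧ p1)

Enumerate valuations to refute Γ ⊢ Δ:
  v=00: Γ:[p0=F] Δ:[(p1 ∧ p1)=F] refutes=False
  v=01: Γ:[p0=F] Δ:[(p1 ∧ p1)=T] refutes=False
  v=10: Γ:[p0=T] Δ:[(p1 ∧ p1)=F] refutes=True  ← countermodel

Result: [1, 0]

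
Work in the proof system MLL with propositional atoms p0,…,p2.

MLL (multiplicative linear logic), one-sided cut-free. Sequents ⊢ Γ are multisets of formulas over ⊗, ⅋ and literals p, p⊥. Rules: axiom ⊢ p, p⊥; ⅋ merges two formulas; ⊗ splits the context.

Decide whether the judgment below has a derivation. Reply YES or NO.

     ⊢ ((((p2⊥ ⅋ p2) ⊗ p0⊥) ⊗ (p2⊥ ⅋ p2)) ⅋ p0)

Proof tree:
[⅋]  ⊢ ((((p2⊥ ⅋ p2) ⊗ p0⊥) ⊗ (p2⊥ ⅋ p2)) ⅋ p0)
  [⊗]  ⊢ p0, (((p2⊥ ⅋ p2) ⊗ p0⊥) ⊗ (p2⊥ ⅋ p2))
    [⊗]  ⊢ p0, ((p2⊥ ⅋ p2) ⊗ p0⊥)
      [⅋]  ⊢ (p2⊥ ⅋ p2)
        [Ax]  ⊢ p2, p2⊥
      [Ax]  ⊢ p0, p0⊥
    [⅋]  ⊢ (p2⊥ ⅋ p2)
      [Ax]  ⊢ p2, p2⊥

Result: YES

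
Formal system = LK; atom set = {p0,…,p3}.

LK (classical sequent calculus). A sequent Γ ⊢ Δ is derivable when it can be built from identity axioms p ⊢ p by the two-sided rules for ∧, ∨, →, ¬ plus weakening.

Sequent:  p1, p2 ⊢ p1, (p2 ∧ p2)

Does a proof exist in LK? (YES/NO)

Derivation trace:
[∧R] p1, p2 ⊢ p1, (p2 ∧ p2)
  [WR] p1 ⊢ p1, p2
    [Ax] p1 ⊢ p1
  [Ax] p2 ⊢ p2

Result: YES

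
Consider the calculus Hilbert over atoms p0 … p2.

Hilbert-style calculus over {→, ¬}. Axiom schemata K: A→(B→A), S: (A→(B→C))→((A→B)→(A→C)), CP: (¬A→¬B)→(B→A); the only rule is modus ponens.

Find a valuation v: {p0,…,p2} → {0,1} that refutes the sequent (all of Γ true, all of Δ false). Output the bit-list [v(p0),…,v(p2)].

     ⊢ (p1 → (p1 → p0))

Search for a countermodel by truth-table:
  v=000: Γ:[] Δ:[(p1 → (p1 → p0))=T] refutes=False
  v=001: Γ:[] Δ:[(p1 → (p1 → p0))=T] refutes=False
  v=010: Γ:[] Δ:[(p1 → (p1 → p0))=F] refutes=True  ← countermodel

Result: [0, 1, 0]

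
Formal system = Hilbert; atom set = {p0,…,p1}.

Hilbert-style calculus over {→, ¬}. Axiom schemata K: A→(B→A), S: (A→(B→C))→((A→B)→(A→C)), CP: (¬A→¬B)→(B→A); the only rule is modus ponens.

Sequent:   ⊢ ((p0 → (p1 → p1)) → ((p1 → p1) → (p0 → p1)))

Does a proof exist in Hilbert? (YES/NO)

Enumerate valuations to refute Γ ⊢ Δ:
  v=00: Γ:[] Δ:[((p0 → (p1 → p1)) → ((p1 → p1) → (p0 → p1)))=T] refutes=False
  v=01: Γ:[] Δ:[((p0 → (p1 → p1)) → ((p1 → p1) → (p0 → p1)))=T] refutes=False
  v=10: Γ:[] Δ:[((p0 → (p1 → p1)) → ((p1 → p1) → (p0 → p1)))=F] refutes=True  ← countermodel

Result: NO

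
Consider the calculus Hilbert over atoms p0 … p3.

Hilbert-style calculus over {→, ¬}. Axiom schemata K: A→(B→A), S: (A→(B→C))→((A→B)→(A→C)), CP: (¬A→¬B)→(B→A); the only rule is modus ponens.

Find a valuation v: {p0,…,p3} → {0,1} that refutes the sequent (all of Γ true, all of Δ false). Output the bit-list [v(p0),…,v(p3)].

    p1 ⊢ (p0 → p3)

Enumerate valuations to refute Γ ⊢ Δ:
  v=0000: Γ:[p1=F] Δ:[(p0 → p3)=T] refutes=False
  v=0001: Γ:[p1=F] Δ:[(p0 → p3)=T] refutes=False
  v=0010: Γ:[p1=F] Δ:[(p0 → p3)=T] refutes=False
  v=0011: Γ:[p1=F] Δ:[(p0 → p3)=T] refutes=False
  v=0100: Γ:[p1=T] Δ:[(p0 → p3)=T] refutes=False
  v=0101: Γ:[p1=T] Δ:[(p0 → p3)=T] refutes=False
  v=0110: Γ:[p1=T] Δ:[(p0 → p3)=T] refutes=False
  v=0111: Γ:[p1=T] Δ:[(p0 → p3)=T] refutes=False
  v=1000: Γ:[p1=F] Δ:[(p0 → p3)=F] refutes=False
  v=1001: Γ:[p1=F] Δ:[(p0 → p3)=T] refutes=False
  v=1010: Γ:[p1=F] Δ:[(p0 → p3)=F] refutes=False
  v=1011: Γ:[p1=F] Δ:[(p0 → p3)=T] refutes=False
  v=1100: Γ:[p1=T] Δ:[(p0 → p3)=F] refutes=True  ← countermodel

Result: [1, 1, 0, 0]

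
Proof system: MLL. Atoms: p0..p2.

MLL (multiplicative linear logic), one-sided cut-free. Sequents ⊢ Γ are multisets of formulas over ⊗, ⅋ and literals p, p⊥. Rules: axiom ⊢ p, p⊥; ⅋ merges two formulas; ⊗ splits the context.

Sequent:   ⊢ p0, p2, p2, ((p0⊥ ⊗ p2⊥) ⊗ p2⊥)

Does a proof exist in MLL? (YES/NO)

Derivation trace:
[⊗]  ⊢ p0, p2, p2, ((p0⊥ ⊗ p2⊥) ⊗ p2⊥)
  [⊗]  ⊢ p0, p2, (p0⊥ ⊗ p2⊥)
    [Ax]  ⊢ p0, p0⊥
    [Ax]  ⊢ p2, p2⊥
  [Ax]  ⊢ p2, p2⊥

Result: YES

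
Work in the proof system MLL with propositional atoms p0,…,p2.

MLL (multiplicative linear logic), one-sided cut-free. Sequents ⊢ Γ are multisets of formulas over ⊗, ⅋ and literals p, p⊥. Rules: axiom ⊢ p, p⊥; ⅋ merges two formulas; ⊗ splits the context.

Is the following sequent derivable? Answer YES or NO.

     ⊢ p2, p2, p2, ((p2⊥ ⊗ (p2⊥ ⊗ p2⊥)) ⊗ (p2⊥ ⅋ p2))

Derivation trace:
[⊗]  ⊢ p2, p2, p2, ((p2⊥ ⊗ (p2⊥ ⊗ p2⊥)) ⊗ (p2⊥ ⅋ p2))
  [⊗]  ⊢ p2, p2, p2, (p2⊥ ⊗ (p2⊥ ⊗ p2⊥))
    [Ax]  ⊢ p2, p2⊥
    [⊗]  ⊢ p2, p2, (p2⊥ ⊗ p2⊥)
      [Ax]  ⊢ p2, p2⊥
      [Ax]  ⊢ p2, p2⊥
  [⅋]  ⊢ (p2⊥ ⅋ p2)
    [Ax]  ⊢ p2, p2⊥

Result: YES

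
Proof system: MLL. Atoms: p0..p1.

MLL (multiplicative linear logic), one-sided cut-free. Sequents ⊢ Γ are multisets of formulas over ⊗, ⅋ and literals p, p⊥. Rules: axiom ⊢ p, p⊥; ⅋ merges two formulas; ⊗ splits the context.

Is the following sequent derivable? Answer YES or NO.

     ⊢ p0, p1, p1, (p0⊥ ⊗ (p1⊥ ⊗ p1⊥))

Proof tree:
[⊗]  ⊢ p0, p1, p1, (p0⊥ ⊗ (p1⊥ ⊗ p1⊥))
  [Ax]  ⊢ p0, p0⊥
  [⊗]  ⊢ p1, p1, (p1⊥ ⊗ p1⊥)
    [Ax]  ⊢ p1, p1⊥
    [Ax]  ⊢ p1, p1⊥

Result: YES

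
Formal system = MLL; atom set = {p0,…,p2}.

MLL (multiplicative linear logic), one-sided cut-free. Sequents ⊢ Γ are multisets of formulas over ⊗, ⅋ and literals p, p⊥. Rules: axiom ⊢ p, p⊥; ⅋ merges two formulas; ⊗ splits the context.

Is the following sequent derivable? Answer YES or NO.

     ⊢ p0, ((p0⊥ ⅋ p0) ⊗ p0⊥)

Proof tree:
[⊗]  ⊢ p0, ((p0⊥ ⅋ p0) ⊗ p0⊥)
  [⅋]  ⊢ (p0⊥ ⅋ p0)
    [Ax]  ⊢ p0, p0⊥
  [Ax]  ⊢ p0, p0⊥

Result: YES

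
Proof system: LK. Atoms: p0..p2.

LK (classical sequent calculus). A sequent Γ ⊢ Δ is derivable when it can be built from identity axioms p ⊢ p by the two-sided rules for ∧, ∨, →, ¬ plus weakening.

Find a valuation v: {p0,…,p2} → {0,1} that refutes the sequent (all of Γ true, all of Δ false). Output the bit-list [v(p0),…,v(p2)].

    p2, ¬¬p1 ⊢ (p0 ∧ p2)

Search for a countermodel by truth-table:
  v=000: Γ:[p2=F, ¬¬p1=F] Δ:[(p0 ∧ p2)=F] refutes=False
  v=001: Γ:[p2=T, ¬¬p1=F] Δ:[(p0 ∧ p2)=F] refutes=False
  v=010: Γ:[p2=F, ¬¬p1=T] Δ:[(p0 ∧ p2)=F] refutes=False
  v=011: Γ:[p2=T, ¬¬p1=T] Δ:[(p0 ∧ p2)=F] refutes=True  ← countermodel

Result: [0, 1, 1]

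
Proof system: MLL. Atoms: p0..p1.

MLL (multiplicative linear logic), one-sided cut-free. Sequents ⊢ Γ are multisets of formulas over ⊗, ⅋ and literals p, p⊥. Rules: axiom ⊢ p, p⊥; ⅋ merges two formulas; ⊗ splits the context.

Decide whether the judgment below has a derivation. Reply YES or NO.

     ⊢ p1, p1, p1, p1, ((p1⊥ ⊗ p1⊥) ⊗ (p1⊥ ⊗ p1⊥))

Proof tree:
[⊗]  ⊢ p1, p1, p1, p1, ((p1⊥ ⊗ p1⊥) ⊗ (p1⊥ ⊗ p1⊥))
  [⊗]  ⊢ p1, p1, (p1⊥ ⊗ p1⊥)
    [Ax]  ⊢ p1, p1⊥
    [Ax]  ⊢ p1, p1⊥
  [⊗]  ⊢ p1, p1, (p1⊥ ⊗ p1⊥)
    [Ax]  ⊢ p1, p1⊥
    [Ax]  ⊢ p1, p1⊥

Result: YES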